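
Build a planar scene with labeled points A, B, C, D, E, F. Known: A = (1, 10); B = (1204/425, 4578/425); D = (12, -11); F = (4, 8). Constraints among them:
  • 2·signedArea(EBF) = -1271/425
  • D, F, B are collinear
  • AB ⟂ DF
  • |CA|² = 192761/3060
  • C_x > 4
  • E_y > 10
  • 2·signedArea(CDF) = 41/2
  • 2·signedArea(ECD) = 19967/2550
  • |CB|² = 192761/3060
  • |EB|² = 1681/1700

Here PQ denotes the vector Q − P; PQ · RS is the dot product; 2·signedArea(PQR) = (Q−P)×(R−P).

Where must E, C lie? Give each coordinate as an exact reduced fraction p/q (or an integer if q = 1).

C = (12679/2550, 3989/1275)
E = (1629/850, 4414/425)

1. E_x = 1629/850  [line 1178/425·x + 496/425·y + -7409/425 = 0 ∩ |EB|² = 1681/1700]
2. E_y = 4414/425  [line 1178/425·x + 496/425·y + -7409/425 = 0 ∩ |EB|² = 1681/1700]
   → E = (1629/850, 4414/425)
3. C_x = 12679/2550  [2·signedArea(ECD) = 19967/2550 ∩ 2·signedArea(CDF) = 41/2]
4. C_y = 3989/1275  [2·signedArea(ECD) = 19967/2550 ∩ 2·signedArea(CDF) = 41/2]
   → C = (12679/2550, 3989/1275)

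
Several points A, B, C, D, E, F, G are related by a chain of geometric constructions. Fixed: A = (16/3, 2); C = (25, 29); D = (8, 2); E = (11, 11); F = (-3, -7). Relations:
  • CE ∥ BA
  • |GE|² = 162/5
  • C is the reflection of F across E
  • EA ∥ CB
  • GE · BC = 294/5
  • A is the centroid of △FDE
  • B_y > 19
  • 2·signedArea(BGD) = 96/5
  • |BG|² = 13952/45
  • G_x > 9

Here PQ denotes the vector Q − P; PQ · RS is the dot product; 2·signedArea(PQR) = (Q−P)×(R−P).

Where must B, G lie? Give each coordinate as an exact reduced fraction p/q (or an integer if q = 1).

B = (58/3, 20)
G = (46/5, 28/5)

1. B_x = 58/3  [CE ∥ BA ∩ EA ∥ CB]
2. B_y = 20  [CE ∥ BA ∩ EA ∥ CB]
   → B = (58/3, 20)
3. G_x = 46/5  [GE · BC = 294/5 ∩ 2·signedArea(BGD) = 96/5]
4. G_y = 28/5  [GE · BC = 294/5 ∩ 2·signedArea(BGD) = 96/5]
   → G = (46/5, 28/5)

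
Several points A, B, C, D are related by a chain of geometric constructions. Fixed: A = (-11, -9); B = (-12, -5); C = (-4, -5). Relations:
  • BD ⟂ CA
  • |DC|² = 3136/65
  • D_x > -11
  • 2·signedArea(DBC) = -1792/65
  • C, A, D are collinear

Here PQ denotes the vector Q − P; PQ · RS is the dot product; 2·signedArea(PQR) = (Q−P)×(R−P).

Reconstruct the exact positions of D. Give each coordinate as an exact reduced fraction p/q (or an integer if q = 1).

D = (-652/65, -549/65)

1. D_x = -652/65  [C, A, D are collinear ∩ BD ⟂ CA]
2. D_y = -549/65  [C, A, D are collinear ∩ BD ⟂ CA]
   → D = (-652/65, -549/65)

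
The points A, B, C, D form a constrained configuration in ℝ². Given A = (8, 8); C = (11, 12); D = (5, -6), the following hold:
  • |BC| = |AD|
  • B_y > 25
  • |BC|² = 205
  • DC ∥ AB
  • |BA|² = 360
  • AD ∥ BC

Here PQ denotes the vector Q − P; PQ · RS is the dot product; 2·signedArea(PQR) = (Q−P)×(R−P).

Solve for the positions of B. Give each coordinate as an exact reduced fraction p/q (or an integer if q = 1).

B = (14, 26)

1. B_x = 14  [AD ∥ BC ∩ DC ∥ AB]
2. B_y = 26  [AD ∥ BC ∩ DC ∥ AB]
   → B = (14, 26)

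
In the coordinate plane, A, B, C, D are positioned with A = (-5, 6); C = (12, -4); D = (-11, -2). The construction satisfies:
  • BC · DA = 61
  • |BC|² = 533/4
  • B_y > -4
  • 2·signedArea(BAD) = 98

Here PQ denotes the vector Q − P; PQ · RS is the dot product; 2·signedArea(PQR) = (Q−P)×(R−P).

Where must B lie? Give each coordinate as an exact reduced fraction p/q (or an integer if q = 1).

1. B_x = 1/2  [BC · DA = 61 ∩ 2·signedArea(BAD) = 98]
2. B_y = -3  [BC · DA = 61 ∩ 2·signedArea(BAD) = 98]
   → B = (1/2, -3)

B = (1/2, -3)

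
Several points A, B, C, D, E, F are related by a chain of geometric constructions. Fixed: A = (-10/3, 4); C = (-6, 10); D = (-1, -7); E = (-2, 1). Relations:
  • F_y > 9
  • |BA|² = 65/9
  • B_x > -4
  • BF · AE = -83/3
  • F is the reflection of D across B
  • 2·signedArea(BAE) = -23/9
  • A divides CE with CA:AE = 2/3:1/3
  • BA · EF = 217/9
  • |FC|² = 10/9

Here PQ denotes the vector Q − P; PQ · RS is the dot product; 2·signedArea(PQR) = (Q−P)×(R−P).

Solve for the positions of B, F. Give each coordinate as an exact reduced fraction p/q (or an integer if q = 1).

B = (-3, 4/3)
F = (-5, 29/3)

1. B_x = -3  [line 3·x + 4/3·y + 65/9 = 0 ∩ |BA|² = 65/9]
2. B_y = 4/3  [line 3·x + 4/3·y + 65/9 = 0 ∩ |BA|² = 65/9]
   → B = (-3, 4/3)
3. F_x = -5  [F is the reflection of D across B]
4. F_y = 29/3  [F is the reflection of D across B]
   → F = (-5, 29/3)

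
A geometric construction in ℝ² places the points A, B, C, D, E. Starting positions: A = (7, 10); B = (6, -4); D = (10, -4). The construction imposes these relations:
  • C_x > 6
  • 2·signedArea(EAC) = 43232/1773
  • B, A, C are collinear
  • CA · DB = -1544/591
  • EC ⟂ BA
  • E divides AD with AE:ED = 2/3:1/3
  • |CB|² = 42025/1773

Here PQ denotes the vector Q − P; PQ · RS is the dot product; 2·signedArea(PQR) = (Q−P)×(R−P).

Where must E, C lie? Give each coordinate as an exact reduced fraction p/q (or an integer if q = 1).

C = (3751/591, 506/591)
E = (9, 2/3)

1. E_x = 9  [E divides AD with AE:ED = 2/3:1/3]
2. E_y = 2/3  [E divides AD with AE:ED = 2/3:1/3]
   → E = (9, 2/3)
3. C_x = 3751/591  [B, A, C are collinear ∩ EC ⟂ BA]
4. C_y = 506/591  [B, A, C are collinear ∩ EC ⟂ BA]
   → C = (3751/591, 506/591)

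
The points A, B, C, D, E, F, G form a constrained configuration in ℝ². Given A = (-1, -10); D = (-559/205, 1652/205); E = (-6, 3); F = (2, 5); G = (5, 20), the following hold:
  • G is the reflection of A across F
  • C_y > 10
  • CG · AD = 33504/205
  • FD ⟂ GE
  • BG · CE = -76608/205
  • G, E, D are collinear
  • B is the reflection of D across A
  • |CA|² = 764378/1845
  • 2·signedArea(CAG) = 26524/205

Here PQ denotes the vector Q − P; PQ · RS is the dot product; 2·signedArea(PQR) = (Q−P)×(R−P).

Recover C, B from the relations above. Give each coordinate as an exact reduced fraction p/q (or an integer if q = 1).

B = (149/205, -5752/205)
C = (-764/615, 6367/615)

1. C_x = -764/615  [CG · AD = 33504/205 ∩ 2·signedArea(CAG) = 26524/205]
2. C_y = 6367/615  [CG · AD = 33504/205 ∩ 2·signedArea(CAG) = 26524/205]
   → C = (-764/615, 6367/615)
3. B_x = 149/205  [B is the reflection of D across A]
4. B_y = -5752/205  [B is the reflection of D across A]
   → B = (149/205, -5752/205)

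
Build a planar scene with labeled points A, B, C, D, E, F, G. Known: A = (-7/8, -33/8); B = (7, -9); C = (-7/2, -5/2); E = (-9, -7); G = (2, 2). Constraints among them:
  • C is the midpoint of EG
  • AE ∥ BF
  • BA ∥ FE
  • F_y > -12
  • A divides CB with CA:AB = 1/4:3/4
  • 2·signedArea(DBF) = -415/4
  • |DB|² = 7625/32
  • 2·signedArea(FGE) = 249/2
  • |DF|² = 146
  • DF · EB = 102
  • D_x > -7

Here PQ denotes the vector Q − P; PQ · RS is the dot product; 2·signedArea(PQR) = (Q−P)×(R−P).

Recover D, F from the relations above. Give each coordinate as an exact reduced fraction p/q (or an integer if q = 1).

1. F_x = -9/8  [BA ∥ FE ∩ AE ∥ BF]
2. F_y = -95/8  [BA ∥ FE ∩ AE ∥ BF]
   → F = (-9/8, -95/8)
3. D_x = -49/8  [2·signedArea(DBF) = -415/4 ∩ DF · EB = 102]
4. D_y = -7/8  [2·signedArea(DBF) = -415/4 ∩ DF · EB = 102]
   → D = (-49/8, -7/8)

D = (-49/8, -7/8)
F = (-9/8, -95/8)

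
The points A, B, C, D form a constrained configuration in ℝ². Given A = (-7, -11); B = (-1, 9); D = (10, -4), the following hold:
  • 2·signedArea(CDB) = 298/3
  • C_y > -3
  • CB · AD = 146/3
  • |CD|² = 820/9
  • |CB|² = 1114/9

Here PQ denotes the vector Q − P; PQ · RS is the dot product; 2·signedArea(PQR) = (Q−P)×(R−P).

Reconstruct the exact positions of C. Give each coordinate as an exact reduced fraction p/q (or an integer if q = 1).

C = (2/3, -2)

1. C_x = 2/3  [2·signedArea(CDB) = 298/3 ∩ CB · AD = 146/3]
2. C_y = -2  [2·signedArea(CDB) = 298/3 ∩ CB · AD = 146/3]
   → C = (2/3, -2)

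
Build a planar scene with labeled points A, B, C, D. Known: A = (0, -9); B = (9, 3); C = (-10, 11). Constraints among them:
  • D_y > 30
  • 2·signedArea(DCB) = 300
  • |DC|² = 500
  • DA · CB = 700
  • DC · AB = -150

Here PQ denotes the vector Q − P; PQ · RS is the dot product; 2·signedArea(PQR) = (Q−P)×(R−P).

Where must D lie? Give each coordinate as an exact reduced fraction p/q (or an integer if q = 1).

1. D_x = -20  [DA · CB = 700 ∩ DC · AB = -150]
2. D_y = 31  [DA · CB = 700 ∩ DC · AB = -150]
   → D = (-20, 31)

D = (-20, 31)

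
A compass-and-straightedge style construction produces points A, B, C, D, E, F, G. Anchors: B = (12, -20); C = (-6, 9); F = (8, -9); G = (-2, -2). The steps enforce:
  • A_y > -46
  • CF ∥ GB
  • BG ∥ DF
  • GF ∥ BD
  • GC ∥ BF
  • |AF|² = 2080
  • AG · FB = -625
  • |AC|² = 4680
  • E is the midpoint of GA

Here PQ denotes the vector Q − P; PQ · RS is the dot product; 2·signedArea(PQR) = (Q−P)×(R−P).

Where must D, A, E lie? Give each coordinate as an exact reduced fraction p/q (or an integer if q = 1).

1. D_x = 22  [BG ∥ DF ∩ GF ∥ BD]
2. D_y = -27  [BG ∥ DF ∩ GF ∥ BD]
   → D = (22, -27)
3. A_x = 36  [line -4·x + 11·y + 639 = 0 ∩ |AC|² = 4680]
4. A_y = -45  [line -4·x + 11·y + 639 = 0 ∩ |AC|² = 4680]
   → A = (36, -45)
5. E_x = 17  [E is the midpoint of GA]
6. E_y = -47/2  [E is the midpoint of GA]
   → E = (17, -47/2)

A = (36, -45)
D = (22, -27)
E = (17, -47/2)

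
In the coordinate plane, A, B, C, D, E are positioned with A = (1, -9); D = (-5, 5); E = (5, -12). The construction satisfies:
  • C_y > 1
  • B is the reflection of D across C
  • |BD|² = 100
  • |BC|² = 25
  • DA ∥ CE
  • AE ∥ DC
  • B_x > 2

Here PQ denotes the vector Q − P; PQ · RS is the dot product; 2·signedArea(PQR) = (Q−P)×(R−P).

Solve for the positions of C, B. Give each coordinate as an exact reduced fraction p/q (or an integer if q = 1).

B = (3, -1)
C = (-1, 2)

1. C_x = -1  [DA ∥ CE ∩ AE ∥ DC]
2. C_y = 2  [DA ∥ CE ∩ AE ∥ DC]
   → C = (-1, 2)
3. B_x = 3  [B is the reflection of D across C]
4. B_y = -1  [B is the reflection of D across C]
   → B = (3, -1)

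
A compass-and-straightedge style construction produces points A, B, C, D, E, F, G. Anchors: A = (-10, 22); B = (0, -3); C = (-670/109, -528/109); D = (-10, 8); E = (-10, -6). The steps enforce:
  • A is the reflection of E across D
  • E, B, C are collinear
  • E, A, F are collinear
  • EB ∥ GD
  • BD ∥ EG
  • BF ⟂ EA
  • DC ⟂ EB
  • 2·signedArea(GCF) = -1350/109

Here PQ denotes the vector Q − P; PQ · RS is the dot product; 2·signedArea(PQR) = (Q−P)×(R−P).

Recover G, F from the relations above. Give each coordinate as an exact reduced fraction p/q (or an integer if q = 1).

1. G_x = -20  [EB ∥ GD ∩ BD ∥ EG]
2. G_y = 5  [EB ∥ GD ∩ BD ∥ EG]
   → G = (-20, 5)
3. F_x = -10  [E, A, F are collinear ∩ BF ⟂ EA]
4. F_y = -3  [E, A, F are collinear ∩ BF ⟂ EA]
   → F = (-10, -3)

F = (-10, -3)
G = (-20, 5)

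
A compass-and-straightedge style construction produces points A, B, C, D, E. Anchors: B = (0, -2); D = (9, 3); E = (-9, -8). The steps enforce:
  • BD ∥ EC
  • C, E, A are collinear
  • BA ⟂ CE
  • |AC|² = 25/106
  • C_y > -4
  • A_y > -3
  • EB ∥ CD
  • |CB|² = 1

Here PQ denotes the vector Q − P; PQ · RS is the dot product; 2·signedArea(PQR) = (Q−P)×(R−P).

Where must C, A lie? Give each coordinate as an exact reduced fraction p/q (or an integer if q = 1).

A = (45/106, -293/106)
C = (0, -3)

1. C_x = 0  [EB ∥ CD ∩ BD ∥ EC]
2. C_y = -3  [EB ∥ CD ∩ BD ∥ EC]
   → C = (0, -3)
3. A_x = 45/106  [C, E, A are collinear ∩ BA ⟂ CE]
4. A_y = -293/106  [C, E, A are collinear ∩ BA ⟂ CE]
   → A = (45/106, -293/106)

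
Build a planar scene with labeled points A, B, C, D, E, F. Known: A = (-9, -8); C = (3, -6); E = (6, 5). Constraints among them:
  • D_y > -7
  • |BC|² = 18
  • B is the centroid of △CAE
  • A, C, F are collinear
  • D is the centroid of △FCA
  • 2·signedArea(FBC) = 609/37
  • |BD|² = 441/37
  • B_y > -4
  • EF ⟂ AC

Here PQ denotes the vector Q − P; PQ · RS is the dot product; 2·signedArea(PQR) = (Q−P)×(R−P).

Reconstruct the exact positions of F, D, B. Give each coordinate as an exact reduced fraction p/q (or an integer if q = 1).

B = (0, -3)
D = (21/37, -237/37)
F = (285/37, -193/37)

1. F_x = 285/37  [A, C, F are collinear ∩ EF ⟂ AC]
2. F_y = -193/37  [A, C, F are collinear ∩ EF ⟂ AC]
   → F = (285/37, -193/37)
3. D_x = 21/37  [D is the centroid of △FCA]
4. D_y = -237/37  [D is the centroid of △FCA]
   → D = (21/37, -237/37)
5. B_x = 0  [B is the centroid of △CAE]
6. B_y = -3  [B is the centroid of △CAE]
   → B = (0, -3)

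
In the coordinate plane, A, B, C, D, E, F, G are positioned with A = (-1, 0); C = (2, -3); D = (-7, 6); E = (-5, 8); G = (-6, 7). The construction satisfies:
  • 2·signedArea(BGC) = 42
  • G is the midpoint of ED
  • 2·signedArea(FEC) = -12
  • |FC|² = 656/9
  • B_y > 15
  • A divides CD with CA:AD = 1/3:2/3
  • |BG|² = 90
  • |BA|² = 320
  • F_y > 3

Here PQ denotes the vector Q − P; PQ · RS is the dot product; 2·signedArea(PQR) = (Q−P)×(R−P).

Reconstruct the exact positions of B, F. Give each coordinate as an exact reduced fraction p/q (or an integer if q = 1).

1. B_x = -9  [line 10·x + 8·y + -38 = 0 ∩ |BG|² = 90]
2. B_y = 16  [line 10·x + 8·y + -38 = 0 ∩ |BG|² = 90]
   → B = (-9, 16)
3. F_x = -10/3  [line 11·x + 7·y + 11 = 0 ∩ |FC|² = 656/9]
4. F_y = 11/3  [line 11·x + 7·y + 11 = 0 ∩ |FC|² = 656/9]
   → F = (-10/3, 11/3)

B = (-9, 16)
F = (-10/3, 11/3)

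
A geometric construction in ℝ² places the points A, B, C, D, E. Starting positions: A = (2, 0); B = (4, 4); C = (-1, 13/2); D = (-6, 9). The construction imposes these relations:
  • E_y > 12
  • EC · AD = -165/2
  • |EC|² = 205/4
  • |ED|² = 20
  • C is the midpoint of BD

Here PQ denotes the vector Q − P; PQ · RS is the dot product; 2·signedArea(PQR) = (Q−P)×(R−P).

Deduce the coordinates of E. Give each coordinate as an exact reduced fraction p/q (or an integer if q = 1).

E = (-4, 13)

1. E_x = -4  [line 8·x + -9·y + 149 = 0 ∩ |EC|² = 205/4]
2. E_y = 13  [line 8·x + -9·y + 149 = 0 ∩ |EC|² = 205/4]
   → E = (-4, 13)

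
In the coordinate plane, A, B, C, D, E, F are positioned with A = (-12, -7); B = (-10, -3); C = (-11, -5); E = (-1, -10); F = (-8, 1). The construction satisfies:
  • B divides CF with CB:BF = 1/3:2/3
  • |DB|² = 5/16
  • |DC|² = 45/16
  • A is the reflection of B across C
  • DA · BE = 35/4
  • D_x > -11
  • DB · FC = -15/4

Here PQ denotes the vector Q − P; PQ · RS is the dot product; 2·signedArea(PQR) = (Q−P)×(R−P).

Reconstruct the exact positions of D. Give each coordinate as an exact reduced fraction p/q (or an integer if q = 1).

1. D_x = -41/4  [DA · BE = 35/4 ∩ DB · FC = -15/4]
2. D_y = -7/2  [DA · BE = 35/4 ∩ DB · FC = -15/4]
   → D = (-41/4, -7/2)

D = (-41/4, -7/2)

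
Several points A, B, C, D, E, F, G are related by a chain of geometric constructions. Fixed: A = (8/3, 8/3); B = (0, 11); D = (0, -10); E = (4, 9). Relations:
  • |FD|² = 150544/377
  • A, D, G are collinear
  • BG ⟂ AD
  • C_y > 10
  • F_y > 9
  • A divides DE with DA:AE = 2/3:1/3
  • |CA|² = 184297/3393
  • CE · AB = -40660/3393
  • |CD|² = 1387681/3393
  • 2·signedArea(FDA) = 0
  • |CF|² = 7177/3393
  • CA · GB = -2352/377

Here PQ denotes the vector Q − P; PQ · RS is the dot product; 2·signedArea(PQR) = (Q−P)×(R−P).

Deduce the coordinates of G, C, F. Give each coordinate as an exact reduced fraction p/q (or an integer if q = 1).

C = (3104/1131, 11351/1131)
F = (1552/377, 3602/377)
G = (1596/377, 3811/377)

1. G_x = 1596/377  [A, D, G are collinear ∩ BG ⟂ AD]
2. G_y = 3811/377  [A, D, G are collinear ∩ BG ⟂ AD]
   → G = (1596/377, 3811/377)
3. C_x = 3104/1131  [CA · GB = -2352/377 ∩ CE · AB = -40660/3393]
4. C_y = 11351/1131  [CA · GB = -2352/377 ∩ CE · AB = -40660/3393]
   → C = (3104/1131, 11351/1131)
5. F_x = 1552/377  [line -38/3·x + 8/3·y + 80/3 = 0 ∩ |FD|² = 150544/377]
6. F_y = 3602/377  [line -38/3·x + 8/3·y + 80/3 = 0 ∩ |FD|² = 150544/377]
   → F = (1552/377, 3602/377)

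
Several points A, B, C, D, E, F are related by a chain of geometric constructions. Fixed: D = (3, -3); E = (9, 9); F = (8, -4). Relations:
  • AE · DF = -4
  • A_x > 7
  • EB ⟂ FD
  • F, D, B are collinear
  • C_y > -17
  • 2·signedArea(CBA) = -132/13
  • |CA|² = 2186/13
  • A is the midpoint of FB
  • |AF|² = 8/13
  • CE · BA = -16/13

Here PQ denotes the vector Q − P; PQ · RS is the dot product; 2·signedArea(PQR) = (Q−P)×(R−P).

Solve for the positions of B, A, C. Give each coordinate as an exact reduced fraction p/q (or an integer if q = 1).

A = (94/13, -50/13)
B = (84/13, -48/13)
C = (71/13, -217/13)

1. B_x = 84/13  [F, D, B are collinear ∩ EB ⟂ FD]
2. B_y = -48/13  [F, D, B are collinear ∩ EB ⟂ FD]
   → B = (84/13, -48/13)
3. A_x = 94/13  [A is the midpoint of FB]
4. A_y = -50/13  [A is the midpoint of FB]
   → A = (94/13, -50/13)
5. C_x = 71/13  [2·signedArea(CBA) = -132/13 ∩ CE · BA = -16/13]
6. C_y = -217/13  [2·signedArea(CBA) = -132/13 ∩ CE · BA = -16/13]
   → C = (71/13, -217/13)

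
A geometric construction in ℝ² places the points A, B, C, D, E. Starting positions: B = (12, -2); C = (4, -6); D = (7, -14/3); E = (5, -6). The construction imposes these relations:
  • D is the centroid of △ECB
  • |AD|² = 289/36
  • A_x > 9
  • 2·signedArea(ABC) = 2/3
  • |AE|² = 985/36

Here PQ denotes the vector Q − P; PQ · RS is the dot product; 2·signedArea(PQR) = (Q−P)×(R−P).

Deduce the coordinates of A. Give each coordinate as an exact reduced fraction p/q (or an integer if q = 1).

A = (19/2, -10/3)

1. A_x = 19/2  [line 4·x + -8·y + -194/3 = 0 ∩ |AD|² = 289/36]
2. A_y = -10/3  [line 4·x + -8·y + -194/3 = 0 ∩ |AD|² = 289/36]
   → A = (19/2, -10/3)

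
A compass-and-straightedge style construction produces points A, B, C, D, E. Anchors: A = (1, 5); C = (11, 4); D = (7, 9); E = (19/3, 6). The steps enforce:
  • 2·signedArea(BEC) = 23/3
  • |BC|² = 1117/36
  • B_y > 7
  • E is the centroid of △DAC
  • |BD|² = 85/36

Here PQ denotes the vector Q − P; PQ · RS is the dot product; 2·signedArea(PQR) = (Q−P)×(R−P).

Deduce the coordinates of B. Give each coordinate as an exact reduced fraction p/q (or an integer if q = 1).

1. B_x = 20/3  [line 2·x + 14/3·y + -145/3 = 0 ∩ |BC|² = 1117/36]
2. B_y = 15/2  [line 2·x + 14/3·y + -145/3 = 0 ∩ |BC|² = 1117/36]
   → B = (20/3, 15/2)

B = (20/3, 15/2)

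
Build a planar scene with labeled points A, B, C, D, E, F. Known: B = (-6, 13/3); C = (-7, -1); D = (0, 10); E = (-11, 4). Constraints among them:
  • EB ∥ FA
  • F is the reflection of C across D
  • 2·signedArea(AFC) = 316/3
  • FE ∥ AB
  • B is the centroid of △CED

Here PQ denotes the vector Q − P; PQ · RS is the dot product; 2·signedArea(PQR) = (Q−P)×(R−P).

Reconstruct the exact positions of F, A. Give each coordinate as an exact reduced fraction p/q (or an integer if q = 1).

1. F_x = 7  [F is the reflection of C across D]
2. F_y = 21  [F is the reflection of C across D]
   → F = (7, 21)
3. A_x = 12  [FE ∥ AB ∩ EB ∥ FA]
4. A_y = 64/3  [FE ∥ AB ∩ EB ∥ FA]
   → A = (12, 64/3)

A = (12, 64/3)
F = (7, 21)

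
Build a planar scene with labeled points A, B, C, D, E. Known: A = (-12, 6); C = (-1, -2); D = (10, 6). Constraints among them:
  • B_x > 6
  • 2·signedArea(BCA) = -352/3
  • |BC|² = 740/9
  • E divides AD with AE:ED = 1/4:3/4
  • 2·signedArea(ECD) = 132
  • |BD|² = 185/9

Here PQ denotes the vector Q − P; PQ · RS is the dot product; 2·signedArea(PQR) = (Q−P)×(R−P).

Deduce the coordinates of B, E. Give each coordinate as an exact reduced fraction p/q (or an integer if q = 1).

1. B_x = 19/3  [line -8·x + -11·y + 262/3 = 0 ∩ |BC|² = 740/9]
2. B_y = 10/3  [line -8·x + -11·y + 262/3 = 0 ∩ |BC|² = 740/9]
   → B = (19/3, 10/3)
3. E_x = -13/2  [E divides AD with AE:ED = 1/4:3/4]
4. E_y = 6  [E divides AD with AE:ED = 1/4:3/4]
   → E = (-13/2, 6)

B = (19/3, 10/3)
E = (-13/2, 6)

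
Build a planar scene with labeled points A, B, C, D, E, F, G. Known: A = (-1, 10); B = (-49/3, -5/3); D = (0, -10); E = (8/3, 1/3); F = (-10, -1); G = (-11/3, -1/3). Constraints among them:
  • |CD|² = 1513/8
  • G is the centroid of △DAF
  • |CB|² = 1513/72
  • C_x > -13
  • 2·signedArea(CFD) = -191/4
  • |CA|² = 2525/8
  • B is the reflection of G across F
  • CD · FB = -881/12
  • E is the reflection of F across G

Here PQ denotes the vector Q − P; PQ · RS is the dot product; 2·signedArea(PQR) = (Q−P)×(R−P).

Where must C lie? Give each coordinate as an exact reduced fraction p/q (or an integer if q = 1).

C = (-49/4, -15/4)

1. C_x = -49/4  [2·signedArea(CFD) = -191/4 ∩ CD · FB = -881/12]
2. C_y = -15/4  [2·signedArea(CFD) = -191/4 ∩ CD · FB = -881/12]
   → C = (-49/4, -15/4)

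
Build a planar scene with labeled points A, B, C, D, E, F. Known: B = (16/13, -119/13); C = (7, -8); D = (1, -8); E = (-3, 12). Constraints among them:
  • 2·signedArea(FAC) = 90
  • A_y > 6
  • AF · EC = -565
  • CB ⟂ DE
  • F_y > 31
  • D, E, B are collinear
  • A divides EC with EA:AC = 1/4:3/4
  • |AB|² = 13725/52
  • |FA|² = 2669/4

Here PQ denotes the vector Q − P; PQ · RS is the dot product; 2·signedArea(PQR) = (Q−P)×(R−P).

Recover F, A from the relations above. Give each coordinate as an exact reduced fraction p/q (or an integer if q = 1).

1. A_x = -1/2  [A divides EC with EA:AC = 1/4:3/4]
2. A_y = 7  [A divides EC with EA:AC = 1/4:3/4]
   → A = (-1/2, 7)
3. F_x = -7  [2·signedArea(FAC) = 90 ∩ AF · EC = -565]
4. F_y = 32  [2·signedArea(FAC) = 90 ∩ AF · EC = -565]
   → F = (-7, 32)

A = (-1/2, 7)
F = (-7, 32)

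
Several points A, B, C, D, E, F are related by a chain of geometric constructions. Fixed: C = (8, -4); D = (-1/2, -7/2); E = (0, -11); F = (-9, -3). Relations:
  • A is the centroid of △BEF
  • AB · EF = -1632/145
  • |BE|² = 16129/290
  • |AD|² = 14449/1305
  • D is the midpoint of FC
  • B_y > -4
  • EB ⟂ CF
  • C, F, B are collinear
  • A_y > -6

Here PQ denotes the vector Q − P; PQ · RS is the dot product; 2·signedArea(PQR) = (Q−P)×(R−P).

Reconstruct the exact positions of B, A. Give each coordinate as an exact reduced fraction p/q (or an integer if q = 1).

A = (-2483/870, -1697/290)
B = (127/290, -1031/290)

1. B_x = 127/290  [C, F, B are collinear ∩ EB ⟂ CF]
2. B_y = -1031/290  [C, F, B are collinear ∩ EB ⟂ CF]
   → B = (127/290, -1031/290)
3. A_x = -2483/870  [A is the centroid of △BEF]
4. A_y = -1697/290  [A is the centroid of △BEF]
   → A = (-2483/870, -1697/290)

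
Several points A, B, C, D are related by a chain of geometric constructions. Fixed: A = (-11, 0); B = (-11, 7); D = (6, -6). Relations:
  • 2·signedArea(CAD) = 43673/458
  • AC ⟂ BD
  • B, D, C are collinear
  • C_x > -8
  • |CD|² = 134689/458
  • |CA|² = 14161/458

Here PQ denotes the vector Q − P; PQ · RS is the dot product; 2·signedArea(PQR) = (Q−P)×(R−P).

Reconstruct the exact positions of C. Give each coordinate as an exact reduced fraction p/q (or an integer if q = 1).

1. C_x = -3491/458  [B, D, C are collinear ∩ AC ⟂ BD]
2. C_y = 2023/458  [B, D, C are collinear ∩ AC ⟂ BD]
   → C = (-3491/458, 2023/458)

C = (-3491/458, 2023/458)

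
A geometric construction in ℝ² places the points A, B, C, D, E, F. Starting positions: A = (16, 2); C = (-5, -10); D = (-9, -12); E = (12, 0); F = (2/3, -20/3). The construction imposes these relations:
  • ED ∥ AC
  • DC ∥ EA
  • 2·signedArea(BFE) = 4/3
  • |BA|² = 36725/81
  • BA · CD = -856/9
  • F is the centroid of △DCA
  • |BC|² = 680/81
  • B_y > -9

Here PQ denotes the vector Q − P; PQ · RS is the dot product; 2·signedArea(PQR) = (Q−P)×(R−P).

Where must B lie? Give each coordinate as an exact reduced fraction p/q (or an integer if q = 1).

B = (-23/9, -76/9)

1. B_x = -23/9  [2·signedArea(BFE) = 4/3 ∩ BA · CD = -856/9]
2. B_y = -76/9  [2·signedArea(BFE) = 4/3 ∩ BA · CD = -856/9]
   → B = (-23/9, -76/9)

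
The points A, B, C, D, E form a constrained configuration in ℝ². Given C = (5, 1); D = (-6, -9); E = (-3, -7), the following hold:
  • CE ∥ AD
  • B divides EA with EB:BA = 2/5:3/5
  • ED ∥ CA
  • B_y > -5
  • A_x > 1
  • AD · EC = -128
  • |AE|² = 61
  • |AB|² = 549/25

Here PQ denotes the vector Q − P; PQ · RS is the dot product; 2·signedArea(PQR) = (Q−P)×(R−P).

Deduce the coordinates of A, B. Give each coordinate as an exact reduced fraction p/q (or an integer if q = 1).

A = (2, -1)
B = (-1, -23/5)

1. A_x = 2  [CE ∥ AD ∩ ED ∥ CA]
2. A_y = -1  [CE ∥ AD ∩ ED ∥ CA]
   → A = (2, -1)
3. B_x = -1  [B divides EA with EB:BA = 2/5:3/5]
4. B_y = -23/5  [B divides EA with EB:BA = 2/5:3/5]
   → B = (-1, -23/5)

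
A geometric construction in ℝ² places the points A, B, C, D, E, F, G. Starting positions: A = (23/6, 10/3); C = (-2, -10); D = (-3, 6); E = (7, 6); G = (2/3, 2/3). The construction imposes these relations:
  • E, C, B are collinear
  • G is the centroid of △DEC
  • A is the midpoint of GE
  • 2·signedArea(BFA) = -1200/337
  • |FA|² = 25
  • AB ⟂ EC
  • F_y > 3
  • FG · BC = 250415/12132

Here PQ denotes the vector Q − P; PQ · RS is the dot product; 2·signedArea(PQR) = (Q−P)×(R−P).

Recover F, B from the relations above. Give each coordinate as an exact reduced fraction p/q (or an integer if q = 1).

1. B_x = 3437/674  [E, C, B are collinear ∩ AB ⟂ EC]
2. B_y = 2650/1011  [E, C, B are collinear ∩ AB ⟂ EC]
   → B = (3437/674, 2650/1011)
3. F_x = -7/6  [line 4785/674·x + 12760/1011·y + -409915/12132 = 0 ∩ |FA|² = 25]
4. F_y = 10/3  [line 4785/674·x + 12760/1011·y + -409915/12132 = 0 ∩ |FA|² = 25]
   → F = (-7/6, 10/3)

B = (3437/674, 2650/1011)
F = (-7/6, 10/3)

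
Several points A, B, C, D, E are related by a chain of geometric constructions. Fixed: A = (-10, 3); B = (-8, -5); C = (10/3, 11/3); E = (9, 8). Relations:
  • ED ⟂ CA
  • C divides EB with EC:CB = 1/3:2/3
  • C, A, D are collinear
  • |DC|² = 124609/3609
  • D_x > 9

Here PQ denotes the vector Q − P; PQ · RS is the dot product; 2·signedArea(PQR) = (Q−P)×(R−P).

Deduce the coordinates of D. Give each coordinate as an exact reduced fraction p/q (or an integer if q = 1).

1. D_x = 3690/401  [C, A, D are collinear ∩ ED ⟂ CA]
2. D_y = 1588/401  [C, A, D are collinear ∩ ED ⟂ CA]
   → D = (3690/401, 1588/401)

D = (3690/401, 1588/401)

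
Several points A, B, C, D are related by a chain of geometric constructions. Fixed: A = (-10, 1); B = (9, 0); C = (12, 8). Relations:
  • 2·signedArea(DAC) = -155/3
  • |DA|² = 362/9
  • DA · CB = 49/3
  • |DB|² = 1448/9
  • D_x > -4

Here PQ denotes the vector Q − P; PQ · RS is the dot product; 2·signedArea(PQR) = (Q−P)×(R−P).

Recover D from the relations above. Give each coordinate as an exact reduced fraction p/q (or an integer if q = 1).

D = (-11/3, 2/3)

1. D_x = -11/3  [2·signedArea(DAC) = -155/3 ∩ DA · CB = 49/3]
2. D_y = 2/3  [2·signedArea(DAC) = -155/3 ∩ DA · CB = 49/3]
   → D = (-11/3, 2/3)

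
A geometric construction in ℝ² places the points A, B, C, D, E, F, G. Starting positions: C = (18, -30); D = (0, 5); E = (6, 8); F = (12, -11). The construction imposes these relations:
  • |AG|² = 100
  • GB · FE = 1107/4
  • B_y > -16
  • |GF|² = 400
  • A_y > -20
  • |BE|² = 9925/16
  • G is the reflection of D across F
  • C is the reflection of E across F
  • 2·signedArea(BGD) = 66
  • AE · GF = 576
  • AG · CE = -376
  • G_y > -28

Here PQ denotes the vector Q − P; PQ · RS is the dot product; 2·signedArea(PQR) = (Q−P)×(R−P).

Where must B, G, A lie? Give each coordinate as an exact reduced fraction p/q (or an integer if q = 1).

1. G_x = 24  [G is the reflection of D across F]
2. G_y = -27  [G is the reflection of D across F]
   → G = (24, -27)
3. A_x = 18  [AE · GF = 576 ∩ AG · CE = -376]
4. A_y = -19  [AE · GF = 576 ∩ AG · CE = -376]
   → A = (18, -19)
5. B_x = 27/2  [2·signedArea(BGD) = 66 ∩ GB · FE = 1107/4]
6. B_y = -63/4  [2·signedArea(BGD) = 66 ∩ GB · FE = 1107/4]
   → B = (27/2, -63/4)

A = (18, -19)
B = (27/2, -63/4)
G = (24, -27)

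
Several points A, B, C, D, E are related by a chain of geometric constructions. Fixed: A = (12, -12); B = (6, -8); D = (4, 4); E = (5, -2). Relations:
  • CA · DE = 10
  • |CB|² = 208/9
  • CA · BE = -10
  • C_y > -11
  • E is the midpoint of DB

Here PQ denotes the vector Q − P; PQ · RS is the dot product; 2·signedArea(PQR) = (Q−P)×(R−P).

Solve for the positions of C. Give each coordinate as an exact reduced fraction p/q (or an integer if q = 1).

1. C_x = 10  [line 1·x + -6·y + -74 = 0 ∩ |CB|² = 208/9]
2. C_y = -32/3  [line 1·x + -6·y + -74 = 0 ∩ |CB|² = 208/9]
   → C = (10, -32/3)

C = (10, -32/3)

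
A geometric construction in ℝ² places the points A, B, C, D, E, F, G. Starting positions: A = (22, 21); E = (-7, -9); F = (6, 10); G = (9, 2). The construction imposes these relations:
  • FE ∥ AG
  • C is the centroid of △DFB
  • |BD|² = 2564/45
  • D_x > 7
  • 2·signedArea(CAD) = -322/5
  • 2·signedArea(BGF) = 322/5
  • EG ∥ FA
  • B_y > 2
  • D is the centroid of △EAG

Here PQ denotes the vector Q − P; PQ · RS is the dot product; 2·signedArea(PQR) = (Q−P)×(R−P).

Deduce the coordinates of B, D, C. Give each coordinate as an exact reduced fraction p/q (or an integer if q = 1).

B = (4/5, 12/5)
C = (74/15, 256/45)
D = (8, 14/3)

1. D_x = 8  [D is the centroid of △EAG]
2. D_y = 14/3  [D is the centroid of △EAG]
   → D = (8, 14/3)
3. B_x = 4/5  [line -8·x + -3·y + 68/5 = 0 ∩ |BD|² = 2564/45]
4. B_y = 12/5  [line -8·x + -3·y + 68/5 = 0 ∩ |BD|² = 2564/45]
   → B = (4/5, 12/5)
5. C_x = 74/15  [C is the centroid of △DFB]
6. C_y = 256/45  [C is the centroid of △DFB]
   → C = (74/15, 256/45)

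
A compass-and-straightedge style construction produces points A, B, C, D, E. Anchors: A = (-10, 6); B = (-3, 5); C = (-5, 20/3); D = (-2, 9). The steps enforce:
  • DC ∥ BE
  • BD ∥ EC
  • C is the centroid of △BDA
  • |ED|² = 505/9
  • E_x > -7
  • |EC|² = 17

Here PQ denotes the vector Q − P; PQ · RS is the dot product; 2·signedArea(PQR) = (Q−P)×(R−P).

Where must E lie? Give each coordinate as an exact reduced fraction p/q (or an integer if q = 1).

E = (-6, 8/3)

1. E_x = -6  [BD ∥ EC ∩ DC ∥ BE]
2. E_y = 8/3  [BD ∥ EC ∩ DC ∥ BE]
   → E = (-6, 8/3)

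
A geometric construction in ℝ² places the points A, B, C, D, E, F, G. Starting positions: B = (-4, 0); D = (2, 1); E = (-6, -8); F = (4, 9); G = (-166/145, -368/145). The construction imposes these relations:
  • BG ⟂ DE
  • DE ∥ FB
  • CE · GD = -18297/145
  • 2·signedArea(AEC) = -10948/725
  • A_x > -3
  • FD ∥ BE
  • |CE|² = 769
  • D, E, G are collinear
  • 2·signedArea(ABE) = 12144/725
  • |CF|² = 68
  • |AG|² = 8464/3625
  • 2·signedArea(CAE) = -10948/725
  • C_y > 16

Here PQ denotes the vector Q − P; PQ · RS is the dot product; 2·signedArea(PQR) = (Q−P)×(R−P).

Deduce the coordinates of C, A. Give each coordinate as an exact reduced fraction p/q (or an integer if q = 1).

1. C_x = 6  [line -456/145·x + -513/145·y + 11457/145 = 0 ∩ |CF|² = 68]
2. C_y = 17  [line -456/145·x + -513/145·y + 11457/145 = 0 ∩ |CF|² = 68]
   → C = (6, 17)
3. A_x = -1658/725  [2·signedArea(CAE) = -10948/725 ∩ 2·signedArea(ABE) = 12144/725]
4. A_y = -1104/725  [2·signedArea(CAE) = -10948/725 ∩ 2·signedArea(ABE) = 12144/725]
   → A = (-1658/725, -1104/725)

A = (-1658/725, -1104/725)
C = (6, 17)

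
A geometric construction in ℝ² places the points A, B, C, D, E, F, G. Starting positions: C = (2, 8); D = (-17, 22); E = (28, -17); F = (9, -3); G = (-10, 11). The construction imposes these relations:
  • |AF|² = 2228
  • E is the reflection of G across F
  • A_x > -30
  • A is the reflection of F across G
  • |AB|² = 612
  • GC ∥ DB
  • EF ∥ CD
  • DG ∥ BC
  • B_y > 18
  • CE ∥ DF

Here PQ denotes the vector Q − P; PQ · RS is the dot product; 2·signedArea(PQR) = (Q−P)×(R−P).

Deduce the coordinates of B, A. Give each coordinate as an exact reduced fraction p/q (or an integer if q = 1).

A = (-29, 25)
B = (-5, 19)

1. B_x = -5  [DG ∥ BC ∩ GC ∥ DB]
2. B_y = 19  [DG ∥ BC ∩ GC ∥ DB]
   → B = (-5, 19)
3. A_x = -29  [A is the reflection of F across G]
4. A_y = 25  [A is the reflection of F across G]
   → A = (-29, 25)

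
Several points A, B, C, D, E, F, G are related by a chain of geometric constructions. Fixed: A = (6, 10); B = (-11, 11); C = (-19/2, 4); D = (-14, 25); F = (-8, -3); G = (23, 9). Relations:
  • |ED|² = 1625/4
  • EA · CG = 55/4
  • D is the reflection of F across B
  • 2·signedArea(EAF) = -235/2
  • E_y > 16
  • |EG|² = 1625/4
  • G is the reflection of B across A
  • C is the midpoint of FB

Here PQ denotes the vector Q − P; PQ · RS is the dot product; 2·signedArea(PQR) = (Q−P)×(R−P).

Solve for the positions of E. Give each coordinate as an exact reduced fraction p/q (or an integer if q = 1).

E = (9/2, 17)

1. E_x = 9/2  [2·signedArea(EAF) = -235/2 ∩ EA · CG = 55/4]
2. E_y = 17  [2·signedArea(EAF) = -235/2 ∩ EA · CG = 55/4]
   → E = (9/2, 17)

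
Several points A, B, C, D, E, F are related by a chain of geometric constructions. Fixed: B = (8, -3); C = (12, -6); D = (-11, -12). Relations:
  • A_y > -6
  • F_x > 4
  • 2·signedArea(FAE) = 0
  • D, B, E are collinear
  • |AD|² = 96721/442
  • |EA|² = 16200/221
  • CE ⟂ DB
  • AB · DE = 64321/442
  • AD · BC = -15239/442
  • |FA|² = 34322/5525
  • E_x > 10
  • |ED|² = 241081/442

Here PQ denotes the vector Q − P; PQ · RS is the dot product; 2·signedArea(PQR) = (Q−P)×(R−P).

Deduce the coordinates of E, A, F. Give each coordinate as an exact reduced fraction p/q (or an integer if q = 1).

1. E_x = 4467/442  [D, B, E are collinear ∩ CE ⟂ DB]
2. E_y = -885/442  [D, B, E are collinear ∩ CE ⟂ DB]
   → E = (4467/442, -885/442)
3. A_x = 1047/442  [AB · DE = 64321/442 ∩ AD · BC = -15239/442]
4. A_y = -2505/442  [AB · DE = 64321/442 ∩ AD · BC = -15239/442]
   → A = (1047/442, -2505/442)
5. F_x = 10213/2210  [line -810/221·x + 1710/221·y + 11610/221 = 0 ∩ |FA|² = 34322/5525]
6. F_y = -10167/2210  [line -810/221·x + 1710/221·y + 11610/221 = 0 ∩ |FA|² = 34322/5525]
   → F = (10213/2210, -10167/2210)

A = (1047/442, -2505/442)
E = (4467/442, -885/442)
F = (10213/2210, -10167/2210)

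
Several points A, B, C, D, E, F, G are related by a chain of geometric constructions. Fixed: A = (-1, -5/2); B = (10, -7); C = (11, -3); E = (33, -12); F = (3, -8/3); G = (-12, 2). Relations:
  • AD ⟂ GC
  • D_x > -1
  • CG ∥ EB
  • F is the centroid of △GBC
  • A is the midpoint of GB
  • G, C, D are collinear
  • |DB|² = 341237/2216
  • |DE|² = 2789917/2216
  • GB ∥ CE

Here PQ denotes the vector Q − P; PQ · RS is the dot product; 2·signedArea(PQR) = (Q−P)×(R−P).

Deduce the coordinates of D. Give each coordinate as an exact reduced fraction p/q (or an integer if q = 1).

1. D_x = -623/1108  [G, C, D are collinear ∩ AD ⟂ GC]
2. D_y = -539/1108  [G, C, D are collinear ∩ AD ⟂ GC]
   → D = (-623/1108, -539/1108)

D = (-623/1108, -539/1108)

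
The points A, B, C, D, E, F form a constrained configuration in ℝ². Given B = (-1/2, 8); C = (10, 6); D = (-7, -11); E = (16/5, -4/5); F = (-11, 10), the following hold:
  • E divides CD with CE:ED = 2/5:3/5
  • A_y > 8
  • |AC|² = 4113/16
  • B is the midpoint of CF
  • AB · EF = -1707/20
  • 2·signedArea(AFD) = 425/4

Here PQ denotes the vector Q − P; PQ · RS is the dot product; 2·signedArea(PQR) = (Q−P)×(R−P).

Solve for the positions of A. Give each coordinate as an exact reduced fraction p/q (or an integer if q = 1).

1. A_x = -23/4  [2·signedArea(AFD) = 425/4 ∩ AB · EF = -1707/20]
2. A_y = 9  [2·signedArea(AFD) = 425/4 ∩ AB · EF = -1707/20]
   → A = (-23/4, 9)

A = (-23/4, 9)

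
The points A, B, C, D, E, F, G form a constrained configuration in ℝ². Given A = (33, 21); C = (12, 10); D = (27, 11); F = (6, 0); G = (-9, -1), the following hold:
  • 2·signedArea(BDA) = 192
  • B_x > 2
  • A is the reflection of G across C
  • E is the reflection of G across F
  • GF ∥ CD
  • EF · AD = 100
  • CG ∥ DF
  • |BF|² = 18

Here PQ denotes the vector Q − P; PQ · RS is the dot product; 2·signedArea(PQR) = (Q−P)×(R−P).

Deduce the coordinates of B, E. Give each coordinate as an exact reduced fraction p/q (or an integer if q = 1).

B = (3, 3)
E = (21, 1)

1. B_x = 3  [line -10·x + 6·y + 12 = 0 ∩ |BF|² = 18]
2. B_y = 3  [line -10·x + 6·y + 12 = 0 ∩ |BF|² = 18]
   → B = (3, 3)
3. E_x = 21  [E is the reflection of G across F]
4. E_y = 1  [E is the reflection of G across F]
   → E = (21, 1)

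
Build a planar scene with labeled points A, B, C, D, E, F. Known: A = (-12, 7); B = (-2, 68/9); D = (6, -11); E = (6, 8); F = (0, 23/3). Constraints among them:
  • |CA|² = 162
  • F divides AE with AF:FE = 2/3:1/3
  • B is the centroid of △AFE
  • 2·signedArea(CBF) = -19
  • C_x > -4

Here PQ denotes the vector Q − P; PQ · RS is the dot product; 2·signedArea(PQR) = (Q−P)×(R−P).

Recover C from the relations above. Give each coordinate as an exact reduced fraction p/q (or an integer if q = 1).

C = (-3, -2)

1. C_x = -3  [line -1/9·x + 2·y + 11/3 = 0 ∩ |CA|² = 162]
2. C_y = -2  [line -1/9·x + 2·y + 11/3 = 0 ∩ |CA|² = 162]
   → C = (-3, -2)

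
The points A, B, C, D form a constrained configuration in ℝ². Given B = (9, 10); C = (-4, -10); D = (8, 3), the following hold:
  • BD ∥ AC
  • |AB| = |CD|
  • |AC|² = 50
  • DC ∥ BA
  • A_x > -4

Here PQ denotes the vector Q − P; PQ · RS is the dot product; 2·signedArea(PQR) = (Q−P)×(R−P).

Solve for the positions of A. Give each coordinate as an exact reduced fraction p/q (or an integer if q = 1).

1. A_x = -3  [BD ∥ AC ∩ DC ∥ BA]
2. A_y = -3  [BD ∥ AC ∩ DC ∥ BA]
   → A = (-3, -3)

A = (-3, -3)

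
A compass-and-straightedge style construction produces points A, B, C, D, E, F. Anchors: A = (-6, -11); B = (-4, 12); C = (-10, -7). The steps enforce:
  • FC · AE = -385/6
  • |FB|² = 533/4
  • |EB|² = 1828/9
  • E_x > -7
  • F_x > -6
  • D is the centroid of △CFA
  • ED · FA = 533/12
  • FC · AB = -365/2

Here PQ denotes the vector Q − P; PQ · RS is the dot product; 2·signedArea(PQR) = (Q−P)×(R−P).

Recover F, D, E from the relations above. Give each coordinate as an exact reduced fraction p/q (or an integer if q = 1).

D = (-7, -35/6)
E = (-20/3, -2)
F = (-5, 1/2)

1. F_x = -5  [line -2·x + -23·y + 3/2 = 0 ∩ |FB|² = 533/4]
2. F_y = 1/2  [line -2·x + -23·y + 3/2 = 0 ∩ |FB|² = 533/4]
   → F = (-5, 1/2)
3. D_x = -7  [D is the centroid of △CFA]
4. D_y = -35/6  [D is the centroid of △CFA]
   → D = (-7, -35/6)
5. E_x = -20/3  [ED · FA = 533/12 ∩ FC · AE = -385/6]
6. E_y = -2  [ED · FA = 533/12 ∩ FC · AE = -385/6]
   → E = (-20/3, -2)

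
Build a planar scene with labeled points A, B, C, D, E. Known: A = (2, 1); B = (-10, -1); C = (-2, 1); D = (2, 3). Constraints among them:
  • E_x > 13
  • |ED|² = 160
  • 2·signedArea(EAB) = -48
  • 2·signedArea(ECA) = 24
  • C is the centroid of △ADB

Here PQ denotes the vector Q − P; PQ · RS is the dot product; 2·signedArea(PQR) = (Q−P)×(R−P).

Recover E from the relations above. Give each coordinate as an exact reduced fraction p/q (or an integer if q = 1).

1. E_x = 14  [2·signedArea(ECA) = 24 ∩ 2·signedArea(EAB) = -48]
2. E_y = 7  [2·signedArea(ECA) = 24 ∩ 2·signedArea(EAB) = -48]
   → E = (14, 7)

E = (14, 7)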